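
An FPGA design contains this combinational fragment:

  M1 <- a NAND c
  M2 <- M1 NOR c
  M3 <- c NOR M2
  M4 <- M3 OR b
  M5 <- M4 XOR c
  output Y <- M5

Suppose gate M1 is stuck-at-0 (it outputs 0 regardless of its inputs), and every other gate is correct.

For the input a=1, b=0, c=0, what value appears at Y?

0

Propagate with M1 forced: M1=0 [stuck-at-0], M2=1, M3=0, M4=0, M5=0.
So Y = 0. (Without the fault it would be 1.)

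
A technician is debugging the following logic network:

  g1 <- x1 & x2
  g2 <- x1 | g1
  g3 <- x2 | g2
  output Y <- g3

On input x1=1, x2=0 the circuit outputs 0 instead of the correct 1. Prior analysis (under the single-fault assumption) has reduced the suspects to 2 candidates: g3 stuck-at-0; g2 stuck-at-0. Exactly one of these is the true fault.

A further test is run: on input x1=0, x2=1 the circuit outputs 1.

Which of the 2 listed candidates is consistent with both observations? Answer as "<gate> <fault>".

Evaluate each candidate on input x1=0, x2=1:
  g3 stuck-at-0: g1=0, g2=0, g3=0 [stuck-at-0] → 0 — eliminated
  g2 stuck-at-0: g1=0, g2=0 [stuck-at-0], g3=1 → 1 — matches
Only g2 stuck-at-0 reproduces the observed 1.

g2 stuck-at-0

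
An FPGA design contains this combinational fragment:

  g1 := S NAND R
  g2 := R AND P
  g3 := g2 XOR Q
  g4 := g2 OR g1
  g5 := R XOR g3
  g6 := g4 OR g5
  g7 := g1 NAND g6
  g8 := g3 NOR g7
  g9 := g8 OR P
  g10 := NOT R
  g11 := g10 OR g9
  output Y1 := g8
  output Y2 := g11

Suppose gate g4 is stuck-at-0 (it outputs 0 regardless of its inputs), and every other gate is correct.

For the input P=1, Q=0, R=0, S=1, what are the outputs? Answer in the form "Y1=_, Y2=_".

Propagate with g4 forced: g1=1, g2=0, g3=0, g4=0 [stuck-at-0], g5=0, g6=0, g7=1, g8=0, g9=1, g10=1, g11=1.
So the outputs are Y1=0, Y2=1. (Without the fault they would be Y1=1, Y2=1.)

Y1=0, Y2=1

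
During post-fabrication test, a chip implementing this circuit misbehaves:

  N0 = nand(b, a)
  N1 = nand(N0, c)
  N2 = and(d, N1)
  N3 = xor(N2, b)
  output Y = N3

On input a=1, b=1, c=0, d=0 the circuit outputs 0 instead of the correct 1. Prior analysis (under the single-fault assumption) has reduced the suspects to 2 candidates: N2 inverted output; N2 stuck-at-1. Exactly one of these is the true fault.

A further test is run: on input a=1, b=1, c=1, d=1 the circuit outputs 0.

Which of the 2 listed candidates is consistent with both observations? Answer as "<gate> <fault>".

Evaluate each candidate on input a=1, b=1, c=1, d=1:
  N2 inverted output: N0=0, N1=1, N2=0 [inverted output], N3=1 → 1 — eliminated
  N2 stuck-at-1: N0=0, N1=1, N2=1 [stuck-at-1], N3=0 → 0 — matches
Only N2 stuck-at-1 reproduces the observed 0.

N2 stuck-at-1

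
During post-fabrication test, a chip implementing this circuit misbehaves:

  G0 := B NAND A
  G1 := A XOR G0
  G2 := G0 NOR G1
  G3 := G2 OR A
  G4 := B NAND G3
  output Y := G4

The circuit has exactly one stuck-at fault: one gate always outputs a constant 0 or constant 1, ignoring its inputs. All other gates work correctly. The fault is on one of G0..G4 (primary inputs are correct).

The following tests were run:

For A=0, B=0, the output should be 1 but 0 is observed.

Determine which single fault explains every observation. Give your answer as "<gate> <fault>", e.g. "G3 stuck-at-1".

G4 stuck-at-0

Fault-free values for test 1 (A=0, B=0): G0=1, G1=1, G2=0, G3=0, G4=1, giving Y=1. Observed 0.
Test 1: faults giving observed 0 are {G4 stuck-at-0}.
Only G4 stuck-at-0 is consistent with every test.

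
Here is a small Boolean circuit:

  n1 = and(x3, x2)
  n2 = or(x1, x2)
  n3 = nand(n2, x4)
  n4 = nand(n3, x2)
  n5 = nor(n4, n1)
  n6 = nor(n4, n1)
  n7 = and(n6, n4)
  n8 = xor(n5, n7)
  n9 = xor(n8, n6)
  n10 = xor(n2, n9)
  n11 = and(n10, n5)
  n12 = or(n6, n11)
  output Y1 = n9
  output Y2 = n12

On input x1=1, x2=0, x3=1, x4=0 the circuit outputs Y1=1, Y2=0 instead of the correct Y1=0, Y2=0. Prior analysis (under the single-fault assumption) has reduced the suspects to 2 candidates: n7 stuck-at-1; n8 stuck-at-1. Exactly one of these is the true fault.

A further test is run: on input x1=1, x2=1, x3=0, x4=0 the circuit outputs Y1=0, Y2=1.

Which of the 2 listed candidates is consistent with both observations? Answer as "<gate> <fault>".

Evaluate each candidate on input x1=1, x2=1, x3=0, x4=0:
  n7 stuck-at-1: n1=0, n2=1, n3=1, n4=0, n5=1, n6=1, n7=1 [stuck-at-1], n8=0, n9=1, n10=0, n11=0, n12=1 → Y1=1, Y2=1 — eliminated
  n8 stuck-at-1: n1=0, n2=1, n3=1, n4=0, n5=1, n6=1, n7=0, n8=1 [stuck-at-1], n9=0, n10=1, n11=1, n12=1 → Y1=0, Y2=1 — matches
Only n8 stuck-at-1 reproduces the observed Y1=0, Y2=1.

n8 stuck-at-1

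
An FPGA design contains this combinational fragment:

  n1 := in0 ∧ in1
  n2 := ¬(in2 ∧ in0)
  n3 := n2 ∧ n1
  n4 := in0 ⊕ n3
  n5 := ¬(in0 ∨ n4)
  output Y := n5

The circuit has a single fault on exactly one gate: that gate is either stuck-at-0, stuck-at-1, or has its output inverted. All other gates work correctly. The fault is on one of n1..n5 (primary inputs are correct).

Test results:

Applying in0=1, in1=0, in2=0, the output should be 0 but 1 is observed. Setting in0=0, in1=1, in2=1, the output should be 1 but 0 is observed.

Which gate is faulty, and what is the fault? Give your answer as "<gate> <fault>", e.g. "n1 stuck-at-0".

n5 inverted output

Fault-free values for test 1 (in0=1, in1=0, in2=0): n1=0, n2=1, n3=0, n4=1, n5=0, giving Y=0. Observed 1.
Test 1: faults giving observed 1 are {n5 stuck-at-1, n5 inverted output}.
Test 2 (in0=0, in1=1, in2=1): fault-free n1=0, n2=1, n3=0, n4=0, n5=1 → 1; observed 0. Eliminates n5 stuck-at-1.
Only n5 inverted output is consistent with every test.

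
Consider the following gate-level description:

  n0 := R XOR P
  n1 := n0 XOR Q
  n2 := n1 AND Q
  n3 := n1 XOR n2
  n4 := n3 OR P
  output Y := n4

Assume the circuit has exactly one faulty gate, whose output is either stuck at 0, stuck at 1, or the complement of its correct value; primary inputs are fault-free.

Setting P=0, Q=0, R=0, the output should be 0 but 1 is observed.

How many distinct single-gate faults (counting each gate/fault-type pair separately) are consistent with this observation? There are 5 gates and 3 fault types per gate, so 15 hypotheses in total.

10

Fault-free: n0=0, n1=0, n2=0, n3=0, n4=0 → 0. Observed 1.
  n0: stuck-at-1, inverted output ✓; others ✗
  n1: stuck-at-1, inverted output ✓; others ✗
  n2: stuck-at-1, inverted output ✓; others ✗
  n3: stuck-at-1, inverted output ✓; others ✗
  n4: stuck-at-1, inverted output ✓; others ✗
Consistent faults: {n0 stuck-at-1, n0 inverted output, n1 stuck-at-1, n1 inverted output, n2 stuck-at-1, n2 inverted output, n3 stuck-at-1, n3 inverted output, n4 stuck-at-1, n4 inverted output} — 10 in all.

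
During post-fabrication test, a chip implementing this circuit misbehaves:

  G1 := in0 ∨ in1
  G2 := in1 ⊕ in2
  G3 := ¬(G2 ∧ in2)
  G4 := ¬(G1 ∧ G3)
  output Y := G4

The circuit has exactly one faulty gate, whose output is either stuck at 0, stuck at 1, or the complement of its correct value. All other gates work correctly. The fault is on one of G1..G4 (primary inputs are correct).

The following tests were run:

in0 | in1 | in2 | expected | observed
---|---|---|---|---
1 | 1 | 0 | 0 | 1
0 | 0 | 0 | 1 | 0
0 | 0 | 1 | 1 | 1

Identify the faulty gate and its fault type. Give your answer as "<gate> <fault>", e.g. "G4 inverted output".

G1 inverted output

Fault-free values for test 1 (in0=1, in1=1, in2=0): G1=1, G2=1, G3=1, G4=0, giving Y=0. Observed 1.
Test 1: faults giving observed 1 are {G1 stuck-at-0, G1 inverted output, G3 stuck-at-0, G3 inverted output, G4 stuck-at-1, G4 inverted output}.
Test 2 (in0=0, in1=0, in2=0): fault-free G1=0, G2=0, G3=1, G4=1 → 1; observed 0. Eliminates G1 stuck-at-0, G3 stuck-at-0, G3 inverted output, G4 stuck-at-1.
Test 3 (in0=0, in1=0, in2=1): fault-free G1=0, G2=1, G3=0, G4=1 → 1; observed 1. Eliminates G4 inverted output.
Only G1 inverted output is consistent with every test.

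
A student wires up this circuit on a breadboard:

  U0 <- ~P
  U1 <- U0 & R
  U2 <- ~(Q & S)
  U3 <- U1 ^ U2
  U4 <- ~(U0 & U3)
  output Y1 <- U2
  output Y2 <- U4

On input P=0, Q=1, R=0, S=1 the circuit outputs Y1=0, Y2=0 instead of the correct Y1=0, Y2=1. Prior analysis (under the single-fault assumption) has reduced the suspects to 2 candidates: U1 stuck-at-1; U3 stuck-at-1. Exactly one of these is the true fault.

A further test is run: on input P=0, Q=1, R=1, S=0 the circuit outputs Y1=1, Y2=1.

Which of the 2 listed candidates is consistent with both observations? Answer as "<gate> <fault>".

U1 stuck-at-1

Evaluate each candidate on input P=0, Q=1, R=1, S=0:
  U1 stuck-at-1: U0=1, U1=1 [stuck-at-1], U2=1, U3=0, U4=1 → Y1=1, Y2=1 — matches
  U3 stuck-at-1: U0=1, U1=1, U2=1, U3=1 [stuck-at-1], U4=0 → Y1=1, Y2=0 — eliminated
Only U1 stuck-at-1 reproduces the observed Y1=1, Y2=1.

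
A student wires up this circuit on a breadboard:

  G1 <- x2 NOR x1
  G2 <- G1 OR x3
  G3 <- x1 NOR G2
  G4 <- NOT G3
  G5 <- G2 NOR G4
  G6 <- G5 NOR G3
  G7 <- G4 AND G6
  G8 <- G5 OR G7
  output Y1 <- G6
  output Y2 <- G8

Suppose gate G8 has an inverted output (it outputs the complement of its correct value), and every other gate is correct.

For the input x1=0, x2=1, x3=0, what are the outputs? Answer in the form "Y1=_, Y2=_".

Propagate with G8 forced: G1=0, G2=0, G3=1, G4=0, G5=1, G6=0, G7=0, G8=0 [inverted output].
So the outputs are Y1=0, Y2=0. (Without the fault they would be Y1=0, Y2=1.)

Y1=0, Y2=0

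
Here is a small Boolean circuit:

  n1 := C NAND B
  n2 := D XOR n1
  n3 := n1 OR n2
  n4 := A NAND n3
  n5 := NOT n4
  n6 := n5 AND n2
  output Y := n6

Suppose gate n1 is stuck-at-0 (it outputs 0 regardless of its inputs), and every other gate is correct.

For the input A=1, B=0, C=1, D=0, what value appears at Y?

0

Propagate with n1 forced: n1=0 [stuck-at-0], n2=0, n3=0, n4=1, n5=0, n6=0.
So Y = 0. (Without the fault it would be 1.)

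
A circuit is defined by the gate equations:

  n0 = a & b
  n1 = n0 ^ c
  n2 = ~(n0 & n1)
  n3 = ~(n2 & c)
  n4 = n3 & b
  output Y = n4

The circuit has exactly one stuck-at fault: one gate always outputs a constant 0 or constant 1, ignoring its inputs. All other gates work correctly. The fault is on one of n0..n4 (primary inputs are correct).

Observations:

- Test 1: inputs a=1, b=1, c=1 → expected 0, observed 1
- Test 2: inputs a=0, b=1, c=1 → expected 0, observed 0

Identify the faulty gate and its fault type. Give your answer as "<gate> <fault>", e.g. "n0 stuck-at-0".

n1 stuck-at-1

Fault-free values for test 1 (a=1, b=1, c=1): n0=1, n1=0, n2=1, n3=0, n4=0, giving Y=0. Observed 1.
Test 1: faults giving observed 1 are {n1 stuck-at-1, n2 stuck-at-0, n3 stuck-at-1, n4 stuck-at-1}.
Test 2 (a=0, b=1, c=1): fault-free n0=0, n1=1, n2=1, n3=0, n4=0 → 0; observed 0. Eliminates n2 stuck-at-0, n3 stuck-at-1, n4 stuck-at-1.
Only n1 stuck-at-1 is consistent with every test.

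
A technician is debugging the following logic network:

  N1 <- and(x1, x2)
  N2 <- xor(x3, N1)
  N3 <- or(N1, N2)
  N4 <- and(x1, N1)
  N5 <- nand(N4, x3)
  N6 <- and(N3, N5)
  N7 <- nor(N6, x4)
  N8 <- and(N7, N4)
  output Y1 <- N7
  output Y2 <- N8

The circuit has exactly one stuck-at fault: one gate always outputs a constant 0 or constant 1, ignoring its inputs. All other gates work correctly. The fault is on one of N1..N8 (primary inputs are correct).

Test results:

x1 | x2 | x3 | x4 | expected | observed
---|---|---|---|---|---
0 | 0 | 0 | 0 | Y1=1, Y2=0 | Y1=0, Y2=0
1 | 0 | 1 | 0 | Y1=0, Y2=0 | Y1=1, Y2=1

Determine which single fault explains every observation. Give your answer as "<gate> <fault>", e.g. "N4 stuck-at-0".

Fault-free values for test 1 (x1=0, x2=0, x3=0, x4=0): N1=0, N2=0, N3=0, N4=0, N5=1, N6=0, N7=1, N8=0, giving Y1=1, Y2=0. Observed Y1=0, Y2=0.
Test 1: faults giving observed Y1=0, Y2=0 are {N1 stuck-at-1, N2 stuck-at-1, N3 stuck-at-1, N6 stuck-at-1, N7 stuck-at-0}.
Test 2 (x1=1, x2=0, x3=1, x4=0): fault-free N1=0, N2=1, N3=1, N4=0, N5=1, N6=1, N7=0, N8=0 → Y1=0, Y2=0; observed Y1=1, Y2=1. Eliminates N2 stuck-at-1, N3 stuck-at-1, N6 stuck-at-1, N7 stuck-at-0.
Only N1 stuck-at-1 is consistent with every test.

N1 stuck-at-1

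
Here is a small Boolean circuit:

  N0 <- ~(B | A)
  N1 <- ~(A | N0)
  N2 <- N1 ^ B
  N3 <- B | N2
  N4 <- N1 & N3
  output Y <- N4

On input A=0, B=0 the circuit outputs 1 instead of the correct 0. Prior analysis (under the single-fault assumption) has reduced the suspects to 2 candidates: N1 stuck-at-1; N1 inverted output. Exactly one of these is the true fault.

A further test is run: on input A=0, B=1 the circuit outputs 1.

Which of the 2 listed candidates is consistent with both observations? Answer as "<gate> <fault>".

Evaluate each candidate on input A=0, B=1:
  N1 stuck-at-1: N0=0, N1=1 [stuck-at-1], N2=0, N3=1, N4=1 → 1 — matches
  N1 inverted output: N0=0, N1=0 [inverted output], N2=1, N3=1, N4=0 → 0 — eliminated
Only N1 stuck-at-1 reproduces the observed 1.

N1 stuck-at-1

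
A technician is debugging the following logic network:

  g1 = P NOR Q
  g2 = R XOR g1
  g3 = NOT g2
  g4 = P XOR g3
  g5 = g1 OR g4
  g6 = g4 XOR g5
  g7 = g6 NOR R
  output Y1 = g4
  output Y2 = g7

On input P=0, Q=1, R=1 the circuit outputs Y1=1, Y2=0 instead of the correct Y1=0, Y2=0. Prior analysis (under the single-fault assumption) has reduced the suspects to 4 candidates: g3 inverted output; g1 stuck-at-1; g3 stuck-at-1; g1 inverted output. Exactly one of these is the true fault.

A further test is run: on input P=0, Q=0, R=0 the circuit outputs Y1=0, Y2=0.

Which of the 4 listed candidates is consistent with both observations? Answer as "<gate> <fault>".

g1 stuck-at-1

Evaluate each candidate on input P=0, Q=0, R=0:
  g3 inverted output: g1=1, g2=1, g3=1 [inverted output], g4=1, g5=1, g6=0, g7=1 → Y1=1, Y2=1 — eliminated
  g1 stuck-at-1: g1=1 [stuck-at-1], g2=1, g3=0, g4=0, g5=1, g6=1, g7=0 → Y1=0, Y2=0 — matches
  g3 stuck-at-1: g1=1, g2=1, g3=1 [stuck-at-1], g4=1, g5=1, g6=0, g7=1 → Y1=1, Y2=1 — eliminated
  g1 inverted output: g1=0 [inverted output], g2=0, g3=1, g4=1, g5=1, g6=0, g7=1 → Y1=1, Y2=1 — eliminated
Only g1 stuck-at-1 reproduces the observed Y1=0, Y2=0.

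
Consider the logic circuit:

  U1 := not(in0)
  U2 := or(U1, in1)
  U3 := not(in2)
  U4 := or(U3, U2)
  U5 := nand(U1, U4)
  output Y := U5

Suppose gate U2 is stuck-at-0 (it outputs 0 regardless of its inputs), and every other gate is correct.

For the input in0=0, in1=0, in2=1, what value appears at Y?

Propagate with U2 forced: U1=1, U2=0 [stuck-at-0], U3=0, U4=0, U5=1.
So Y = 1. (Without the fault it would be 0.)

1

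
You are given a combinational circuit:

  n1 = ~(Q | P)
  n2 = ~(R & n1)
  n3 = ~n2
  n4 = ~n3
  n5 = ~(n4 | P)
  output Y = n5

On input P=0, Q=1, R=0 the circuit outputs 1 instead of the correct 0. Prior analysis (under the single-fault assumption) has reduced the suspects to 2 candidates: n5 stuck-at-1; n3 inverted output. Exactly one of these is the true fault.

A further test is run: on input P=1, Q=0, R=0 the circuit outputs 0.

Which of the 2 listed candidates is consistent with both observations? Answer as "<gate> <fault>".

n3 inverted output

Evaluate each candidate on input P=1, Q=0, R=0:
  n5 stuck-at-1: n1=0, n2=1, n3=0, n4=1, n5=1 [stuck-at-1] → 1 — eliminated
  n3 inverted output: n1=0, n2=1, n3=1 [inverted output], n4=0, n5=0 → 0 — matches
Only n3 inverted output reproduces the observed 0.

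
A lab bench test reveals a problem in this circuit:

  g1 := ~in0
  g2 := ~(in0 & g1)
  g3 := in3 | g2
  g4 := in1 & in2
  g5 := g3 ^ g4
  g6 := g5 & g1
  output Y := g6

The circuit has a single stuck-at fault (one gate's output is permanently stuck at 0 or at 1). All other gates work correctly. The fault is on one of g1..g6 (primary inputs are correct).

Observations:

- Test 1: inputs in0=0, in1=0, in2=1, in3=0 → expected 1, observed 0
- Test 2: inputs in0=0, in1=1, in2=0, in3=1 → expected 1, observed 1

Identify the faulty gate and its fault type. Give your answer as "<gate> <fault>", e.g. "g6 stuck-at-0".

Fault-free values for test 1 (in0=0, in1=0, in2=1, in3=0): g1=1, g2=1, g3=1, g4=0, g5=1, g6=1, giving Y=1. Observed 0.
Test 1: faults giving observed 0 are {g1 stuck-at-0, g2 stuck-at-0, g3 stuck-at-0, g4 stuck-at-1, g5 stuck-at-0, g6 stuck-at-0}.
Test 2 (in0=0, in1=1, in2=0, in3=1): fault-free g1=1, g2=1, g3=1, g4=0, g5=1, g6=1 → 1; observed 1. Eliminates g1 stuck-at-0, g3 stuck-at-0, g4 stuck-at-1, g5 stuck-at-0, g6 stuck-at-0.
Only g2 stuck-at-0 is consistent with every test.

g2 stuck-at-0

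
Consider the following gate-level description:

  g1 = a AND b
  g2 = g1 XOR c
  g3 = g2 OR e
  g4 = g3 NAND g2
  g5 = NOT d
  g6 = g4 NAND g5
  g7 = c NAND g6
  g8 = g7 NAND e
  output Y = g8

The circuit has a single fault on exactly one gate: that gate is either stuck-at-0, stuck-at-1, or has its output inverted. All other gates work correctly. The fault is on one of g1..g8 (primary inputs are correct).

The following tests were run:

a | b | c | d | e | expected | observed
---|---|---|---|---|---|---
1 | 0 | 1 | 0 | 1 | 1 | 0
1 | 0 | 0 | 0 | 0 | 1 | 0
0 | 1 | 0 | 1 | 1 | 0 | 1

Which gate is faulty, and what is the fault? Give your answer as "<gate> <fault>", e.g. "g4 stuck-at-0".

g8 inverted output

Fault-free values for test 1 (a=1, b=0, c=1, d=0, e=1): g1=0, g2=1, g3=1, g4=0, g5=1, g6=1, g7=0, g8=1, giving Y=1. Observed 0.
Test 1: faults giving observed 0 are {g1 stuck-at-1, g1 inverted output, g2 stuck-at-0, g2 inverted output, g3 stuck-at-0, g3 inverted output, g4 stuck-at-1, g4 inverted output, g6 stuck-at-0, g6 inverted output, g7 stuck-at-1, g7 inverted output, g8 stuck-at-0, g8 inverted output}.
Test 2 (a=1, b=0, c=0, d=0, e=0): fault-free g1=0, g2=0, g3=0, g4=1, g5=1, g6=0, g7=1, g8=1 → 1; observed 0. Eliminates g1 stuck-at-1, g1 inverted output, g2 stuck-at-0, g2 inverted output, g3 stuck-at-0, g3 inverted output, g4 stuck-at-1, g4 inverted output, g6 stuck-at-0, g6 inverted output, g7 stuck-at-1, g7 inverted output.
Test 3 (a=0, b=1, c=0, d=1, e=1): fault-free g1=0, g2=0, g3=1, g4=1, g5=0, g6=1, g7=1, g8=0 → 0; observed 1. Eliminates g8 stuck-at-0.
Only g8 inverted output is consistent with every test.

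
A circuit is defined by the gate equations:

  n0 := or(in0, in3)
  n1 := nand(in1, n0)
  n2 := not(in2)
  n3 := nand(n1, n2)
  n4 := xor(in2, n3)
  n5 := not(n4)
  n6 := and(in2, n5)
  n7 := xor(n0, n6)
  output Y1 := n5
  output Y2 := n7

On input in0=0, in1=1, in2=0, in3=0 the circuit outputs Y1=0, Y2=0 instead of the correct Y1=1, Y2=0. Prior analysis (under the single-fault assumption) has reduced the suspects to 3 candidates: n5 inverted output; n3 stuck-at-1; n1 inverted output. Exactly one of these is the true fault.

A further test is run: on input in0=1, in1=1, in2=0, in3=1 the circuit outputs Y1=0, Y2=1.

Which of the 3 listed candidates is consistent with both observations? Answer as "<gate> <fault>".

n3 stuck-at-1

Evaluate each candidate on input in0=1, in1=1, in2=0, in3=1:
  n5 inverted output: n0=1, n1=0, n2=1, n3=1, n4=1, n5=1 [inverted output], n6=0, n7=1 → Y1=1, Y2=1 — eliminated
  n3 stuck-at-1: n0=1, n1=0, n2=1, n3=1 [stuck-at-1], n4=1, n5=0, n6=0, n7=1 → Y1=0, Y2=1 — matches
  n1 inverted output: n0=1, n1=1 [inverted output], n2=1, n3=0, n4=0, n5=1, n6=0, n7=1 → Y1=1, Y2=1 — eliminated
Only n3 stuck-at-1 reproduces the observed Y1=0, Y2=1.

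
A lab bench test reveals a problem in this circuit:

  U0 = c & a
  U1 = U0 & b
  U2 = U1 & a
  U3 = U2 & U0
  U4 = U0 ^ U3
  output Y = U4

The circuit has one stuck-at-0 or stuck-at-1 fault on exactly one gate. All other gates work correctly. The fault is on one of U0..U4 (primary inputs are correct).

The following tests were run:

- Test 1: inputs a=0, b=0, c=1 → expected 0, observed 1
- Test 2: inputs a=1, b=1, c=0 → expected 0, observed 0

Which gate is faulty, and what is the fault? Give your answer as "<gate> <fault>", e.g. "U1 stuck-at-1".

U0 stuck-at-1

Fault-free values for test 1 (a=0, b=0, c=1): U0=0, U1=0, U2=0, U3=0, U4=0, giving Y=0. Observed 1.
Test 1: faults giving observed 1 are {U0 stuck-at-1, U3 stuck-at-1, U4 stuck-at-1}.
Test 2 (a=1, b=1, c=0): fault-free U0=0, U1=0, U2=0, U3=0, U4=0 → 0; observed 0. Eliminates U3 stuck-at-1, U4 stuck-at-1.
Only U0 stuck-at-1 is consistent with every test.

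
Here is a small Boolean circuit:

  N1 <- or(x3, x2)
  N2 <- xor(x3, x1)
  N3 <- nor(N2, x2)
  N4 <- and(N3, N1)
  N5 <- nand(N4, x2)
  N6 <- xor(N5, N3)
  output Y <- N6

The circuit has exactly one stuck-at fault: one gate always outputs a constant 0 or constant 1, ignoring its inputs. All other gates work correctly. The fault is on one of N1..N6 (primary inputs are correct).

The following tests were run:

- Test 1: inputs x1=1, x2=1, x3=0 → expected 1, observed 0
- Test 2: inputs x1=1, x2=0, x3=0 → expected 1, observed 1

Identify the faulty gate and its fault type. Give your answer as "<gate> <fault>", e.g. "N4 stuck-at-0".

N4 stuck-at-1

Fault-free values for test 1 (x1=1, x2=1, x3=0): N1=1, N2=1, N3=0, N4=0, N5=1, N6=1, giving Y=1. Observed 0.
Test 1: faults giving observed 0 are {N4 stuck-at-1, N5 stuck-at-0, N6 stuck-at-0}.
Test 2 (x1=1, x2=0, x3=0): fault-free N1=0, N2=1, N3=0, N4=0, N5=1, N6=1 → 1; observed 1. Eliminates N5 stuck-at-0, N6 stuck-at-0.
Only N4 stuck-at-1 is consistent with every test.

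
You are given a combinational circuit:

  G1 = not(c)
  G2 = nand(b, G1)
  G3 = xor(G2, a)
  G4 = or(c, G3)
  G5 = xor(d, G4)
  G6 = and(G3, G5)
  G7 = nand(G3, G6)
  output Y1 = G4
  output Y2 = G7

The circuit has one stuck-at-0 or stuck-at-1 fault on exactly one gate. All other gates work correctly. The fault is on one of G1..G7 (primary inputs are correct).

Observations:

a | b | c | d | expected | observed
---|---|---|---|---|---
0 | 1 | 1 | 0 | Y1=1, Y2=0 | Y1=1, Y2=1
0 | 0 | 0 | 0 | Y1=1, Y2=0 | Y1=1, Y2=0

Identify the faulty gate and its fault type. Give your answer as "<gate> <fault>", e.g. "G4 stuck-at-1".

Fault-free values for test 1 (a=0, b=1, c=1, d=0): G1=0, G2=1, G3=1, G4=1, G5=1, G6=1, G7=0, giving Y1=1, Y2=0. Observed Y1=1, Y2=1.
Test 1: faults giving observed Y1=1, Y2=1 are {G1 stuck-at-1, G2 stuck-at-0, G3 stuck-at-0, G5 stuck-at-0, G6 stuck-at-0, G7 stuck-at-1}.
Test 2 (a=0, b=0, c=0, d=0): fault-free G1=1, G2=1, G3=1, G4=1, G5=1, G6=1, G7=0 → Y1=1, Y2=0; observed Y1=1, Y2=0. Eliminates G2 stuck-at-0, G3 stuck-at-0, G5 stuck-at-0, G6 stuck-at-0, G7 stuck-at-1.
Only G1 stuck-at-1 is consistent with every test.

G1 stuck-at-1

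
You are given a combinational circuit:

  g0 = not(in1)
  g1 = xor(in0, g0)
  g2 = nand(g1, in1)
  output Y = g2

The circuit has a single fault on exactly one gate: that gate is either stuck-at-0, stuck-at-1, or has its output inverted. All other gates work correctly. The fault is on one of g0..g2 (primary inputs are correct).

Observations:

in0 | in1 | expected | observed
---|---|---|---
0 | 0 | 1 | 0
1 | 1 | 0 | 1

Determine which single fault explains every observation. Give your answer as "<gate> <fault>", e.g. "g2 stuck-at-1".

Fault-free values for test 1 (in0=0, in1=0): g0=1, g1=1, g2=1, giving Y=1. Observed 0.
Test 1: faults giving observed 0 are {g2 stuck-at-0, g2 inverted output}.
Test 2 (in0=1, in1=1): fault-free g0=0, g1=1, g2=0 → 0; observed 1. Eliminates g2 stuck-at-0.
Only g2 inverted output is consistent with every test.

g2 inverted output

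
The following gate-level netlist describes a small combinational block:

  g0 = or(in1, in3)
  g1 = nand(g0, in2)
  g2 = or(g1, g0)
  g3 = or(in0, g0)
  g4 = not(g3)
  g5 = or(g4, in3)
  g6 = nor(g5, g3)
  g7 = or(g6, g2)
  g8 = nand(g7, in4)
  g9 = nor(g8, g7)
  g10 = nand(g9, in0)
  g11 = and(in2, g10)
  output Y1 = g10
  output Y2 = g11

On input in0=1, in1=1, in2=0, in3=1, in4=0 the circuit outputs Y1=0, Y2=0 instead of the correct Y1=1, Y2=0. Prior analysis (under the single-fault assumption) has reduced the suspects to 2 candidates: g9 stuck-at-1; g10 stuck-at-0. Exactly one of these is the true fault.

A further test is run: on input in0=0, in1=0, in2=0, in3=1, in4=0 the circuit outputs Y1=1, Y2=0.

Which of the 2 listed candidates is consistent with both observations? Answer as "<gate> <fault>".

Evaluate each candidate on input in0=0, in1=0, in2=0, in3=1, in4=0:
  g9 stuck-at-1: g0=1, g1=1, g2=1, g3=1, g4=0, g5=1, g6=0, g7=1, g8=1, g9=1 [stuck-at-1], g10=1, g11=0 → Y1=1, Y2=0 — matches
  g10 stuck-at-0: g0=1, g1=1, g2=1, g3=1, g4=0, g5=1, g6=0, g7=1, g8=1, g9=0, g10=0 [stuck-at-0], g11=0 → Y1=0, Y2=0 — eliminated
Only g9 stuck-at-1 reproduces the observed Y1=1, Y2=0.

g9 stuck-at-1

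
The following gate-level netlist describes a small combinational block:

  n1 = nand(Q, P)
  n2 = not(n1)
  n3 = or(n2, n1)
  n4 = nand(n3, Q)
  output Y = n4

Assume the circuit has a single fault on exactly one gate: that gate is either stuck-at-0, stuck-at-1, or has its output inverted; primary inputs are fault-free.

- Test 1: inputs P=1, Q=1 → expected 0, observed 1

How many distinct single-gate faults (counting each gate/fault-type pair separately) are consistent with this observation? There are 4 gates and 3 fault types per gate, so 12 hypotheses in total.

6

Fault-free: n1=0, n2=1, n3=1, n4=0 → 0. Observed 1.
  n1 stuck-at-0: output 0 ✗
  n1 stuck-at-1: output 0 ✗
  n1 inverted output: output 0 ✗
  n2 stuck-at-0: output 1 ✓
  n2 stuck-at-1: output 0 ✗
  n2 inverted output: output 1 ✓
  n3 stuck-at-0: output 1 ✓
  n3 stuck-at-1: output 0 ✗
  n3 inverted output: output 1 ✓
  n4 stuck-at-0: output 0 ✗
  n4 stuck-at-1: output 1 ✓
  n4 inverted output: output 1 ✓
Consistent faults: {n2 stuck-at-0, n2 inverted output, n3 stuck-at-0, n3 inverted output, n4 stuck-at-1, n4 inverted output} — 6 in all.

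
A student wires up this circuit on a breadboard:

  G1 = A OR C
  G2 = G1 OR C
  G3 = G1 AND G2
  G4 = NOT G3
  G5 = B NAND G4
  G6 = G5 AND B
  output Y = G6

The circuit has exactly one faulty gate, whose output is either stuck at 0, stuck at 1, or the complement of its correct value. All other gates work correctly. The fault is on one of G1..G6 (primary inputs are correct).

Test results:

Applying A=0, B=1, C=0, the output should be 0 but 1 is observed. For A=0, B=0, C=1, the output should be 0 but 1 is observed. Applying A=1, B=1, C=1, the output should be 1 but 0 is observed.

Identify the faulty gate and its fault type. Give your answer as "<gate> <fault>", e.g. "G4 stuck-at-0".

G6 inverted output

Fault-free values for test 1 (A=0, B=1, C=0): G1=0, G2=0, G3=0, G4=1, G5=0, G6=0, giving Y=0. Observed 1.
Test 1: faults giving observed 1 are {G1 stuck-at-1, G1 inverted output, G3 stuck-at-1, G3 inverted output, G4 stuck-at-0, G4 inverted output, G5 stuck-at-1, G5 inverted output, G6 stuck-at-1, G6 inverted output}.
Test 2 (A=0, B=0, C=1): fault-free G1=1, G2=1, G3=1, G4=0, G5=1, G6=0 → 0; observed 1. Eliminates G1 stuck-at-1, G1 inverted output, G3 stuck-at-1, G3 inverted output, G4 stuck-at-0, G4 inverted output, G5 stuck-at-1, G5 inverted output.
Test 3 (A=1, B=1, C=1): fault-free G1=1, G2=1, G3=1, G4=0, G5=1, G6=1 → 1; observed 0. Eliminates G6 stuck-at-1.
Only G6 inverted output is consistent with every test.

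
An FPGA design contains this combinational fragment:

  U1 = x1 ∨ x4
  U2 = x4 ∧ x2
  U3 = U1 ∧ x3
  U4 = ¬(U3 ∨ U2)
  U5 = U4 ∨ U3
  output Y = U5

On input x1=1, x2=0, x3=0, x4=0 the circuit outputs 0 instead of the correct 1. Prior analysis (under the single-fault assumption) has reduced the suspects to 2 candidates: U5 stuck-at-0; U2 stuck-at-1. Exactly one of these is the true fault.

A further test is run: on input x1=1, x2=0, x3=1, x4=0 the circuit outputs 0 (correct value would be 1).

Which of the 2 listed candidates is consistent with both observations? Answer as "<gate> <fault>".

U5 stuck-at-0

Evaluate each candidate on input x1=1, x2=0, x3=1, x4=0:
  U5 stuck-at-0: U1=1, U2=0, U3=1, U4=0, U5=0 [stuck-at-0] → 0 — matches
  U2 stuck-at-1: U1=1, U2=1 [stuck-at-1], U3=1, U4=0, U5=1 → 1 — eliminated
Only U5 stuck-at-0 reproduces the observed 0.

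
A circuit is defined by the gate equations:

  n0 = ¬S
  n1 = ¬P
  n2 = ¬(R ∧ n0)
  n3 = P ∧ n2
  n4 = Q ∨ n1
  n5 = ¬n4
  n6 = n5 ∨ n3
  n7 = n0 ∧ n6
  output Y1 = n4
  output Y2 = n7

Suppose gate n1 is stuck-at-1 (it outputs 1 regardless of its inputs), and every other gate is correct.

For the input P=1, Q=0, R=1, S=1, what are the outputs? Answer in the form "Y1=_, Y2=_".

Propagate with n1 forced: n0=0, n1=1 [stuck-at-1], n2=1, n3=1, n4=1, n5=0, n6=1, n7=0.
So the outputs are Y1=1, Y2=0. (Without the fault they would be Y1=0, Y2=0.)

Y1=1, Y2=0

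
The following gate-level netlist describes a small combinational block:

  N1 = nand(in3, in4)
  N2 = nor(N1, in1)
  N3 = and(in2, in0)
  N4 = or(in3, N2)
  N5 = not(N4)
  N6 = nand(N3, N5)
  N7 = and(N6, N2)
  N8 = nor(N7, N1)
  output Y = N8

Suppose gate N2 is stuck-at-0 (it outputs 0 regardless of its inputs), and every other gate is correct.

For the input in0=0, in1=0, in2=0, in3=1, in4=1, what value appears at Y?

1

Propagate with N2 forced: N1=0, N2=0 [stuck-at-0], N3=0, N4=1, N5=0, N6=1, N7=0, N8=1.
So Y = 1. (Without the fault it would be 0.)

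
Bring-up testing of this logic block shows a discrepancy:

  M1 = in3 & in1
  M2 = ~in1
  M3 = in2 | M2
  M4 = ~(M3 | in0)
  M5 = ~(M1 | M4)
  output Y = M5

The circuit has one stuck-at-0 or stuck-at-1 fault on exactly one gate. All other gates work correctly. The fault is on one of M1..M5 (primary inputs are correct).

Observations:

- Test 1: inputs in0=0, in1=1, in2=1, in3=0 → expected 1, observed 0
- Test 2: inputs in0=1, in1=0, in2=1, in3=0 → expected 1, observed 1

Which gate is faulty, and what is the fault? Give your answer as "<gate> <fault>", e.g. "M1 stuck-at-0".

Fault-free values for test 1 (in0=0, in1=1, in2=1, in3=0): M1=0, M2=0, M3=1, M4=0, M5=1, giving Y=1. Observed 0.
Test 1: faults giving observed 0 are {M1 stuck-at-1, M3 stuck-at-0, M4 stuck-at-1, M5 stuck-at-0}.
Test 2 (in0=1, in1=0, in2=1, in3=0): fault-free M1=0, M2=1, M3=1, M4=0, M5=1 → 1; observed 1. Eliminates M1 stuck-at-1, M4 stuck-at-1, M5 stuck-at-0.
Only M3 stuck-at-0 is consistent with every test.

M3 stuck-at-0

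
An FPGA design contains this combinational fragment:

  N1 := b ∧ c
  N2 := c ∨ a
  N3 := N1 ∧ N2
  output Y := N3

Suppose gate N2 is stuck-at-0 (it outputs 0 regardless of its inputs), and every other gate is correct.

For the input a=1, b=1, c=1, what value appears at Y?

Propagate with N2 forced: N1=1, N2=0 [stuck-at-0], N3=0.
So Y = 0. (Without the fault it would be 1.)

0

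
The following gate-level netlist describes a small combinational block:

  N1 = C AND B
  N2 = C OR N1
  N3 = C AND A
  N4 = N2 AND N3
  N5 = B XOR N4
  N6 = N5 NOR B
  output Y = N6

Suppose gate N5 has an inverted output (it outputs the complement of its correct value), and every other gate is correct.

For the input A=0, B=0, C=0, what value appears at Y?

Propagate with N5 forced: N1=0, N2=0, N3=0, N4=0, N5=1 [inverted output], N6=0.
So Y = 0. (Without the fault it would be 1.)

0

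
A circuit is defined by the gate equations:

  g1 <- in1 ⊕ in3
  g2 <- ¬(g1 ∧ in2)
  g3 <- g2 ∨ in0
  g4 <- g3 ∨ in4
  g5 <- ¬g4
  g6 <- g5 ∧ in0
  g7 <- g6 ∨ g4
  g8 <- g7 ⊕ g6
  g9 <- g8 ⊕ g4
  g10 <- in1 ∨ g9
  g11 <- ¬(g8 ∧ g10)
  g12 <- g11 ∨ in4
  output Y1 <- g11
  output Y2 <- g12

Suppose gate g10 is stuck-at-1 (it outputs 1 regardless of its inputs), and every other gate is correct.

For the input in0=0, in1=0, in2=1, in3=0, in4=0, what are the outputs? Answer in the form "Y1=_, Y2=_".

Propagate with g10 forced: g1=0, g2=1, g3=1, g4=1, g5=0, g6=0, g7=1, g8=1, g9=0, g10=1 [stuck-at-1], g11=0, g12=0.
So the outputs are Y1=0, Y2=0. (Without the fault they would be Y1=1, Y2=1.)

Y1=0, Y2=0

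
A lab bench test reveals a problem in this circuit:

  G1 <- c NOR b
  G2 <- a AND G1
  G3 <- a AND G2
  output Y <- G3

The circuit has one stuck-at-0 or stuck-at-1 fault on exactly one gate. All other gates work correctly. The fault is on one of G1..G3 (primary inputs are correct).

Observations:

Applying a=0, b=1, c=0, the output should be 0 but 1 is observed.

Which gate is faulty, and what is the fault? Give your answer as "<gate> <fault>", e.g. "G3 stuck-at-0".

Fault-free values for test 1 (a=0, b=1, c=0): G1=0, G2=0, G3=0, giving Y=0. Observed 1.
Test 1: faults giving observed 1 are {G3 stuck-at-1}.
Only G3 stuck-at-1 is consistent with every test.

G3 stuck-at-1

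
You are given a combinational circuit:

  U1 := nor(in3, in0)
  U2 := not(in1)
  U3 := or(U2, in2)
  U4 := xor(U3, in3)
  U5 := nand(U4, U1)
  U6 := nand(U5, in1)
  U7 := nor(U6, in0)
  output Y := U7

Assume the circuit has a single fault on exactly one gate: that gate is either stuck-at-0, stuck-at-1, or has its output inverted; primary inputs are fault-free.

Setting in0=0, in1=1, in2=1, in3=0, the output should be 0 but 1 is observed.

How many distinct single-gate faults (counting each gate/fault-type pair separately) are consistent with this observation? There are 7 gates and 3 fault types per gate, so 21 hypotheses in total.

12

Fault-free: U1=1, U2=0, U3=1, U4=1, U5=0, U6=1, U7=0 → 0. Observed 1.
  U1: stuck-at-0, inverted output ✓; others ✗
  U2: none of the 3 fault types match ✗
  U3: stuck-at-0, inverted output ✓; others ✗
  U4: stuck-at-0, inverted output ✓; others ✗
  U5: stuck-at-1, inverted output ✓; others ✗
  U6: stuck-at-0, inverted output ✓; others ✗
  U7: stuck-at-1, inverted output ✓; others ✗
Consistent faults: {U1 stuck-at-0, U1 inverted output, U3 stuck-at-0, U3 inverted output, U4 stuck-at-0, U4 inverted output, U5 stuck-at-1, U5 inverted output, U6 stuck-at-0, U6 inverted output, U7 stuck-at-1, U7 inverted output} — 12 in all.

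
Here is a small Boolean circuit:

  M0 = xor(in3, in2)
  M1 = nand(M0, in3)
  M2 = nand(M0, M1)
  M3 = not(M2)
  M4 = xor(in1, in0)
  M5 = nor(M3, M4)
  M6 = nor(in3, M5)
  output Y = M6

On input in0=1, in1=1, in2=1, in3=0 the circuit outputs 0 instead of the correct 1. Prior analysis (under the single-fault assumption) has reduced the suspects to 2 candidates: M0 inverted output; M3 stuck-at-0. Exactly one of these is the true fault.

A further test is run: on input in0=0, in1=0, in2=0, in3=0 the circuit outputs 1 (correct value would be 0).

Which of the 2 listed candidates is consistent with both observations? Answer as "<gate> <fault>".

Evaluate each candidate on input in0=0, in1=0, in2=0, in3=0:
  M0 inverted output: M0=1 [inverted output], M1=1, M2=0, M3=1, M4=0, M5=0, M6=1 → 1 — matches
  M3 stuck-at-0: M0=0, M1=1, M2=1, M3=0 [stuck-at-0], M4=0, M5=1, M6=0 → 0 — eliminated
Only M0 inverted output reproduces the observed 1.

M0 inverted output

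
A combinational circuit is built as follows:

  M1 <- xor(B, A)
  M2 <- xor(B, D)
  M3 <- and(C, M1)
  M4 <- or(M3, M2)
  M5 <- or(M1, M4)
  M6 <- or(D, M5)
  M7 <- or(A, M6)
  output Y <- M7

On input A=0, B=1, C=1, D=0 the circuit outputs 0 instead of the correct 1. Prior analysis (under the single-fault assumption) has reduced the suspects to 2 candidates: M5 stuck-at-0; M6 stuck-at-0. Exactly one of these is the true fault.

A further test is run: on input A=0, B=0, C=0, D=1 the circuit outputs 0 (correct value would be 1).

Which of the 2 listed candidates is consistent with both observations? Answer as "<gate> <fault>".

M6 stuck-at-0

Evaluate each candidate on input A=0, B=0, C=0, D=1:
  M5 stuck-at-0: M1=0, M2=1, M3=0, M4=1, M5=0 [stuck-at-0], M6=1, M7=1 → 1 — eliminated
  M6 stuck-at-0: M1=0, M2=1, M3=0, M4=1, M5=1, M6=0 [stuck-at-0], M7=0 → 0 — matches
Only M6 stuck-at-0 reproduces the observed 0.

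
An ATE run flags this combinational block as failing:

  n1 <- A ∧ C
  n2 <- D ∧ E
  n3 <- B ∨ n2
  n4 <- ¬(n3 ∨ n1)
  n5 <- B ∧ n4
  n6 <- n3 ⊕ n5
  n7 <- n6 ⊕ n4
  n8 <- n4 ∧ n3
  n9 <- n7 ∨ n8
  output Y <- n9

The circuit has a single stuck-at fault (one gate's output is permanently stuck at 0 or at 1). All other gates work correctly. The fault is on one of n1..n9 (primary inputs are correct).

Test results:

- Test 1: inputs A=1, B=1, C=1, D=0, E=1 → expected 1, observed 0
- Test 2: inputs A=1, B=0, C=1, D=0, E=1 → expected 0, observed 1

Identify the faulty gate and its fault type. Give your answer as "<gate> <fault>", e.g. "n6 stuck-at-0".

Fault-free values for test 1 (A=1, B=1, C=1, D=0, E=1): n1=1, n2=0, n3=1, n4=0, n5=0, n6=1, n7=1, n8=0, n9=1, giving Y=1. Observed 0.
Test 1: faults giving observed 0 are {n3 stuck-at-0, n5 stuck-at-1, n6 stuck-at-0, n7 stuck-at-0, n9 stuck-at-0}.
Test 2 (A=1, B=0, C=1, D=0, E=1): fault-free n1=1, n2=0, n3=0, n4=0, n5=0, n6=0, n7=0, n8=0, n9=0 → 0; observed 1. Eliminates n3 stuck-at-0, n6 stuck-at-0, n7 stuck-at-0, n9 stuck-at-0.
Only n5 stuck-at-1 is consistent with every test.

n5 stuck-at-1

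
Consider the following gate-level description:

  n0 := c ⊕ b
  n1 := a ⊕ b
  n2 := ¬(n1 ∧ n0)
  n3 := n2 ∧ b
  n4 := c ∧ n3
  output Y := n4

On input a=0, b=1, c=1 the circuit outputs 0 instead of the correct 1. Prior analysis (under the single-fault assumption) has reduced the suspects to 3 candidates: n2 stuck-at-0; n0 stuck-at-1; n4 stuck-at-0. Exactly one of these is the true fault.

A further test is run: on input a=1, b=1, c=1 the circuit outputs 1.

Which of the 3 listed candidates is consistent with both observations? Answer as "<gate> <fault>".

n0 stuck-at-1

Evaluate each candidate on input a=1, b=1, c=1:
  n2 stuck-at-0: n0=0, n1=0, n2=0 [stuck-at-0], n3=0, n4=0 → 0 — eliminated
  n0 stuck-at-1: n0=1 [stuck-at-1], n1=0, n2=1, n3=1, n4=1 → 1 — matches
  n4 stuck-at-0: n0=0, n1=0, n2=1, n3=1, n4=0 [stuck-at-0] → 0 — eliminated
Only n0 stuck-at-1 reproduces the observed 1.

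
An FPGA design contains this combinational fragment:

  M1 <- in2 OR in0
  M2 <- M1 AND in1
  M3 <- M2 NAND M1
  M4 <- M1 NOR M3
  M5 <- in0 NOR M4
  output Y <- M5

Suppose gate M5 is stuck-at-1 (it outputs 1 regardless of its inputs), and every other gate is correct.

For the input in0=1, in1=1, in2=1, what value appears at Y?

1

Propagate with M5 forced: M1=1, M2=1, M3=0, M4=0, M5=1 [stuck-at-1].
So Y = 1. (Without the fault it would be 0.)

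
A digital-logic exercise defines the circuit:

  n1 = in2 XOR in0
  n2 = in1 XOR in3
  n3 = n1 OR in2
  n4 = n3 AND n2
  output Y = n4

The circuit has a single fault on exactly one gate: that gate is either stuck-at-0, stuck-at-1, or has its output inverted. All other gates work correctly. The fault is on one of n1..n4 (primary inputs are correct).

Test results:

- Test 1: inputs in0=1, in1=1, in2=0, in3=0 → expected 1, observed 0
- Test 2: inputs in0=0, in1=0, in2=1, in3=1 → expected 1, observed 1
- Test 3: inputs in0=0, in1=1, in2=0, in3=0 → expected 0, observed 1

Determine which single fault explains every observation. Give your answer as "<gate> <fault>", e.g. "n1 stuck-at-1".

n1 inverted output

Fault-free values for test 1 (in0=1, in1=1, in2=0, in3=0): n1=1, n2=1, n3=1, n4=1, giving Y=1. Observed 0.
Test 1: faults giving observed 0 are {n1 stuck-at-0, n1 inverted output, n2 stuck-at-0, n2 inverted output, n3 stuck-at-0, n3 inverted output, n4 stuck-at-0, n4 inverted output}.
Test 2 (in0=0, in1=0, in2=1, in3=1): fault-free n1=1, n2=1, n3=1, n4=1 → 1; observed 1. Eliminates n2 stuck-at-0, n2 inverted output, n3 stuck-at-0, n3 inverted output, n4 stuck-at-0, n4 inverted output.
Test 3 (in0=0, in1=1, in2=0, in3=0): fault-free n1=0, n2=1, n3=0, n4=0 → 0; observed 1. Eliminates n1 stuck-at-0.
Only n1 inverted output is consistent with every test.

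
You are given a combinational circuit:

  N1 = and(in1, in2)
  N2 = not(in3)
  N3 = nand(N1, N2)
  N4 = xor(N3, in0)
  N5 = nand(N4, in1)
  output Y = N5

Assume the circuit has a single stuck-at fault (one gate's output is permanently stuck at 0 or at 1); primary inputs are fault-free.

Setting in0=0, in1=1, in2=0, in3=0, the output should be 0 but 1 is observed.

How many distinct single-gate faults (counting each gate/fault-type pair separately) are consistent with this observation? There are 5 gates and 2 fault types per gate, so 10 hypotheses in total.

Fault-free: N1=0, N2=1, N3=1, N4=1, N5=0 → 0. Observed 1.
  N1 stuck-at-0: output 0 ✗
  N1 stuck-at-1: output 1 ✓
  N2 stuck-at-0: output 0 ✗
  N2 stuck-at-1: output 0 ✗
  N3 stuck-at-0: output 1 ✓
  N3 stuck-at-1: output 0 ✗
  N4 stuck-at-0: output 1 ✓
  N4 stuck-at-1: output 0 ✗
  N5 stuck-at-0: output 0 ✗
  N5 stuck-at-1: output 1 ✓
Consistent faults: {N1 stuck-at-1, N3 stuck-at-0, N4 stuck-at-0, N5 stuck-at-1} — 4 in all.

4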